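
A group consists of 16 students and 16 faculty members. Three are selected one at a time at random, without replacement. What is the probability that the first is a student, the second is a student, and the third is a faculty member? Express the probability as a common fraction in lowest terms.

4/31

Multiply the conditional probabilities at each draw: 16/32 · 15/31 · 16/30 = 3840/29760 = 4/31.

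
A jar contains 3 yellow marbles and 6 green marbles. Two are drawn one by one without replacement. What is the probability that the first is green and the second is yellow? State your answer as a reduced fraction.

Multiply the conditional probabilities at each draw: 6/9 · 3/8 = 18/72 = 1/4.

1/4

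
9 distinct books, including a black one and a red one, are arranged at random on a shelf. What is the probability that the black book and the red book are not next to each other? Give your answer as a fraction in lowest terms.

7/9

There are 9! = 362880 arrangements.
Arrangements with the black book and the red book adjacent: 2·8! = 80640.
So not adjacent: 362880 − 80640 = 282240, probability 282240/362880 = 7/9.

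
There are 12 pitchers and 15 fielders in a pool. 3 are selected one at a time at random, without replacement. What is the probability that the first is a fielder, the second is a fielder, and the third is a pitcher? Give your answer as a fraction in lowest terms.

Multiply the conditional probabilities at each draw: 15/27 · 14/26 · 12/25 = 2520/17550 = 28/195.

28/195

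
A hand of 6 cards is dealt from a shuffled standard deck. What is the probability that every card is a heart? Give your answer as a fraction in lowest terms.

There are C(52,6) = 20358520 possible 6-card hands.
Hands that are all hearts: C(13,6) = 1716.
Probability = 1716/20358520 = 33/391510.

33/391510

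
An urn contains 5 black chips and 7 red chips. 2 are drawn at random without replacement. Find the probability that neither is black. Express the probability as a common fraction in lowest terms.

There are C(12,2) = 66 possible selections.
Selections with no black (all red): C(7,2) = 21.
Probability = 21/66 = 7/22.

7/22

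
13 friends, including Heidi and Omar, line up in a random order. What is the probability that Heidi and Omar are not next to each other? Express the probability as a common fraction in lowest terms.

There are 13! = 6227020800 arrangements.
Arrangements with Heidi and Omar adjacent: 2·12! = 958003200.
So not adjacent: 6227020800 − 958003200 = 5269017600, probability 5269017600/6227020800 = 11/13.

11/13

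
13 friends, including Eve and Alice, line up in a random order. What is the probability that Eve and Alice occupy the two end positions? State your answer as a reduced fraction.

There are 13! = 6227020800 arrangements.
Place Eve and Alice at the ends in 2 ways, arrange the remaining 11 in 11! = 39916800 ways: 2·39916800 = 79833600.
Probability = 79833600/6227020800 = 1/78.

1/78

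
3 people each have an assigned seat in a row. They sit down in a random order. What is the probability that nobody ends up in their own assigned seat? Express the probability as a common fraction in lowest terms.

There are 3! = 6 seatings.
By inclusion-exclusion, seatings with no fixed points: C(3,0)·3! − C(3,1)·2! + C(3,2)·1! − C(3,3)·0! = 2.
Probability = 2/6 = 1/3.

1/3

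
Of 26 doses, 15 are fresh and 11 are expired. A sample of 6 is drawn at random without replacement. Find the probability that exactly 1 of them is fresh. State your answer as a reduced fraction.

The sample space is all 6-subsets of the 26: C(26,6) = 230230.
Selections with exactly 1 fresh: choose 1 of the 15 fresh and 5 of the 11 expired, C(15,1)·C(11,5) = 15·462 = 6930.
Probability = 6930/230230 = 9/299.

9/299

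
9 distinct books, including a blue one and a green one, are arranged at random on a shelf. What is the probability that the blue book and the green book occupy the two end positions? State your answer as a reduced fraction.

1/36

There are 9! = 362880 arrangements.
Place the blue book and the green book at the ends in 2 ways, arrange the remaining 7 in 7! = 5040 ways: 2·5040 = 10080.
Probability = 10080/362880 = 1/36.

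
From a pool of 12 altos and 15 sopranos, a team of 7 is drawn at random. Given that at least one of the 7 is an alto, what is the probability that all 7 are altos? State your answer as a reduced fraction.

Work in counts. Selections with at least one alto: C(27,7) − C(15,7) = 888030 − 6435 = 881595.
Of those, selections where all 7 are altos: C(12,7) = 792.
Conditional probability = 792/881595 = 8/8905.

8/8905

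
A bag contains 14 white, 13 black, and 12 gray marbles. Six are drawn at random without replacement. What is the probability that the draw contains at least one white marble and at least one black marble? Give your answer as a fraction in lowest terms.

There are C(39,6) = 3262623 possible draws.
By inclusion-exclusion on the complements, draws missing all white or all black: C(25,6) + C(26,6) − C(12,6) = 177100 + 230230 − 924 = 406406.
So draws with at least one of each: 3262623 − 406406 = 2856217, probability 2856217/3262623 = 31387/35853.

31387/35853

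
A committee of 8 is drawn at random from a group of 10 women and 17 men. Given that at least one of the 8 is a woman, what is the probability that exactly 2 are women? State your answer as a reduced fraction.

8568/33781

Work in counts. Selections with at least one woman: C(27,8) − C(17,8) = 2220075 − 24310 = 2195765.
Of those, selections where exactly 2 are women: C(10,2)·C(17,6) = 45·12376 = 556920.
Conditional probability = 556920/2195765 = 8568/33781.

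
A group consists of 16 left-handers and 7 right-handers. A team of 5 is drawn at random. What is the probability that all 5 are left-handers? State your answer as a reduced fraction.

624/4807

There are C(23,5) = 33649 possible selections.
Selections with all left-handers: C(16,5) = 4368.
Probability = 4368/33649 = 624/4807.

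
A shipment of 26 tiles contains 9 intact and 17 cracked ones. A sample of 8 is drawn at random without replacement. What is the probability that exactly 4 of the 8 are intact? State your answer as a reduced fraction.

59976/312455

Total number of selections: C(26,8) = 1562275.
Selections with exactly 4 intact: choose 4 of the 9 intact and 4 of the 17 cracked, C(9,4)·C(17,4) = 126·2380 = 299880.
Probability = 299880/1562275 = 59976/312455.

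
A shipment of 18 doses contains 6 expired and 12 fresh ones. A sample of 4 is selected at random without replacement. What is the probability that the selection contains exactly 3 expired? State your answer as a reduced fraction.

There are C(18,4) = 3060 ways to choose 4 from 18.
Selections with exactly 3 expired: choose 3 of the 6 expired and 1 of the 12 fresh, C(6,3)·C(12,1) = 20·12 = 240.
Probability = 240/3060 = 4/51.

4/51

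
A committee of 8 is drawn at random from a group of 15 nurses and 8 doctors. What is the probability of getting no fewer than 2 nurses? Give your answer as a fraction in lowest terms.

There are C(23,8) = 490314 ways to choose the 8.
Count the complement (fewer than 2 nurses): C(15,0)·C(8,8) + C(15,1)·C(8,7) = 1 + 120 = 121.
Probability = 1 − 121/490314 = 490193/490314 = 44563/44574.

44563/44574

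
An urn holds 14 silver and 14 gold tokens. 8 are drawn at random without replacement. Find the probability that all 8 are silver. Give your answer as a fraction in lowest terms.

1/1035

There are C(28,8) = 3108105 possible selections.
Selections with all silver: C(14,8) = 3003.
Probability = 3003/3108105 = 1/1035.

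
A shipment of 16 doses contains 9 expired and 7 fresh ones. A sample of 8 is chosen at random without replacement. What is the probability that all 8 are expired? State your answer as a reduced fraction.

1/1430

There are C(16,8) = 12870 possible selections.
Selections with all expired: C(9,8) = 9.
Probability = 9/12870 = 1/1430.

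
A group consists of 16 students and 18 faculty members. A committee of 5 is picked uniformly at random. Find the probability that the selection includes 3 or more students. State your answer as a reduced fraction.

301/682

There are C(34,5) = 278256 ways to choose the 5.
Favorable selections (3 or more students): C(16,3)·C(18,2) + C(16,4)·C(18,1) + C(16,5)·C(18,0) = 85680 + 32760 + 4368 = 122808.
Probability = 122808/278256 = 301/682.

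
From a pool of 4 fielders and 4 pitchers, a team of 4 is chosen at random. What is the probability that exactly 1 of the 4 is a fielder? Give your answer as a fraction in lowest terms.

Total number of selections: C(8,4) = 70.
Selections with exactly 1 fielder: choose 1 of the 4 fielders and 3 of the 4 pitchers, C(4,1)·C(4,3) = 4·4 = 16.
Probability = 16/70 = 8/35.

8/35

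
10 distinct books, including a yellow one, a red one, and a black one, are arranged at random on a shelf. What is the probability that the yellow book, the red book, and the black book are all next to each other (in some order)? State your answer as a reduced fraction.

There are 10! = 3628800 arrangements.
Treat the three as one block: 8! placements × 3! orders within the block = 40320·6 = 241920.
Probability = 241920/3628800 = 1/15.

1/15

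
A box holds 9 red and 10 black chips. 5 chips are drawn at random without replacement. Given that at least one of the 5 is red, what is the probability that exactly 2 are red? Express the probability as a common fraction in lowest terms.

Work in counts. Selections with at least one red: C(19,5) − C(10,5) = 11628 − 252 = 11376.
Of those, selections where exactly 2 are red: C(9,2)·C(10,3) = 36·120 = 4320.
Conditional probability = 4320/11376 = 30/79.

30/79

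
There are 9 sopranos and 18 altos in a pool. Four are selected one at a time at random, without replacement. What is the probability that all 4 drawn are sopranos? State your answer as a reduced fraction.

7/975

Multiply the conditional probabilities at each draw: 9/27 · 8/26 · 7/25 · 6/24 = 3024/421200 = 7/975.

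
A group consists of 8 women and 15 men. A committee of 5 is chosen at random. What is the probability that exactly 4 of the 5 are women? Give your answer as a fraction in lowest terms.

150/4807

There are C(23,5) = 33649 ways to choose 5 from 23.
Selections with exactly 4 women: choose 4 of the 8 women and 1 of the 15 men, C(8,4)·C(15,1) = 70·15 = 1050.
Probability = 1050/33649 = 150/4807.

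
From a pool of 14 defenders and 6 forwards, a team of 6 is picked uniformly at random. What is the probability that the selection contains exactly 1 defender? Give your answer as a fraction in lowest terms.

Total number of selections: C(20,6) = 38760.
Selections with exactly 1 defender: choose 1 of the 14 defenders and 5 of the 6 forwards, C(14,1)·C(6,5) = 14·6 = 84.
Probability = 84/38760 = 7/3230.

7/3230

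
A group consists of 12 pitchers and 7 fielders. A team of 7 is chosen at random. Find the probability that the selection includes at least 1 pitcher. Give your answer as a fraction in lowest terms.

50387/50388

There are C(19,7) = 50388 ways to choose the 7.
The complement is all 7 are fielders: C(7,7) = 1.
Probability = 1 − 1/50388 = 50387/50388.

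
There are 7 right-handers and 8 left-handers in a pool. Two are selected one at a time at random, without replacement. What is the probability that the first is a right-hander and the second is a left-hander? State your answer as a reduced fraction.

Multiply the conditional probabilities at each draw: 7/15 · 8/14 = 56/210 = 4/15.

4/15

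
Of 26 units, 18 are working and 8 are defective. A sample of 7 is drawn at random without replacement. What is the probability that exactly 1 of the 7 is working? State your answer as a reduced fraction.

63/82225

The sample space is all 7-subsets of the 26: C(26,7) = 657800.
Selections with exactly 1 working: choose 1 of the 18 working and 6 of the 8 defective, C(18,1)·C(8,6) = 18·28 = 504.
Probability = 504/657800 = 63/82225.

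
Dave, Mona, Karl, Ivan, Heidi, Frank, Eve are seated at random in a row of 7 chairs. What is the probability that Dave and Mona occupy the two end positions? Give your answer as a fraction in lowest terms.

There are 7! = 5040 arrangements.
Place Dave and Mona at the ends in 2 ways, arrange the remaining 5 in 5! = 120 ways: 2·120 = 240.
Probability = 240/5040 = 1/21.

1/21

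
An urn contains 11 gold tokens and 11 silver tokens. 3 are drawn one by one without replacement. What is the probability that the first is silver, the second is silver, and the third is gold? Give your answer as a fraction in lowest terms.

11/84

Multiply the conditional probabilities at each draw: 11/22 · 10/21 · 11/20 = 1210/9240 = 11/84.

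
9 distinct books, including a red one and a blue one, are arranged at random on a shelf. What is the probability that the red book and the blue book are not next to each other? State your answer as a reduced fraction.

7/9

There are 9! = 362880 arrangements.
Arrangements with the red book and the blue book adjacent: 2·8! = 80640.
So not adjacent: 362880 − 80640 = 282240, probability 282240/362880 = 7/9.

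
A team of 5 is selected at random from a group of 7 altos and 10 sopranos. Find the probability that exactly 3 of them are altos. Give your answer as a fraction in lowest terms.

225/884

There are C(17,5) = 6188 ways to choose 5 from 17.
Selections with exactly 3 altos: choose 3 of the 7 altos and 2 of the 10 sopranos, C(7,3)·C(10,2) = 35·45 = 1575.
Probability = 1575/6188 = 225/884.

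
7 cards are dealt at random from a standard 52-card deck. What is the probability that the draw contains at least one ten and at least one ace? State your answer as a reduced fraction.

3105873/16723070

There are C(52,7) = 133784560 possible draws.
By inclusion-exclusion on the complements, draws missing all tens or all aces: C(48,7) + C(48,7) − C(44,7) = 73629072 + 73629072 − 38320568 = 108937576.
So draws with at least one of each: 133784560 − 108937576 = 24846984, probability 24846984/133784560 = 3105873/16723070.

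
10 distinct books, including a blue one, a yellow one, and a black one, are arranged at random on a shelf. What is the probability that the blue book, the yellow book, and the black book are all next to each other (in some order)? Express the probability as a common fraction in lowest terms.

There are 10! = 3628800 arrangements.
Treat the three as one block: 8! placements × 3! orders within the block = 40320·6 = 241920.
Probability = 241920/3628800 = 1/15.

1/15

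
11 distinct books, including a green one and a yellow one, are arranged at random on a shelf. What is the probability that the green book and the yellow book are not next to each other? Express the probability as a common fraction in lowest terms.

There are 11! = 39916800 arrangements.
Arrangements with the green book and the yellow book adjacent: 2·10! = 7257600.
So not adjacent: 39916800 − 7257600 = 32659200, probability 32659200/39916800 = 9/11.

9/11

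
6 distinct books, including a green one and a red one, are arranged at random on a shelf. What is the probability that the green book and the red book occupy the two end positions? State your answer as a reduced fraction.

There are 6! = 720 arrangements.
Place the green book and the red book at the ends in 2 ways, arrange the remaining 4 in 4! = 24 ways: 2·24 = 48.
Probability = 48/720 = 1/15.

1/15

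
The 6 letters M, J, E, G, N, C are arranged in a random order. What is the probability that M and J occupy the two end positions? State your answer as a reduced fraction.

1/15

There are 6! = 720 arrangements.
Place M and J at the ends in 2 ways, arrange the remaining 4 in 4! = 24 ways: 2·24 = 48.
Probability = 48/720 = 1/15.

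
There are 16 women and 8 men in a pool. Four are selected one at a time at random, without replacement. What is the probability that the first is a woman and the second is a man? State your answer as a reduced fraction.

16/69

Multiply the conditional probabilities at each draw: 16/24 · 8/23 = 128/552 = 16/69.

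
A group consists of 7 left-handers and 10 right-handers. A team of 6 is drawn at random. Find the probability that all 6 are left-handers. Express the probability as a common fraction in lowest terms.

1/1768

There are C(17,6) = 12376 possible selections.
Selections with all left-handers: C(7,6) = 7.
Probability = 7/12376 = 1/1768.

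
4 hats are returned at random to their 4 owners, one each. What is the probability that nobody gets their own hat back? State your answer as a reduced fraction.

3/8

There are 4! = 24 assignments.
By inclusion-exclusion, assignments with no fixed points: C(4,0)·4! − C(4,1)·3! + C(4,2)·2! − C(4,3)·1! + C(4,4)·0! = 9.
Probability = 9/24 = 3/8.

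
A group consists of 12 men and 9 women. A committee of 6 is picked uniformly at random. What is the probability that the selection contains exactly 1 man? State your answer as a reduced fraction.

There are C(21,6) = 54264 ways to choose 6 from 21.
Selections with exactly 1 man: choose 1 of the 12 men and 5 of the 9 women, C(12,1)·C(9,5) = 12·126 = 1512.
Probability = 1512/54264 = 9/323.

9/323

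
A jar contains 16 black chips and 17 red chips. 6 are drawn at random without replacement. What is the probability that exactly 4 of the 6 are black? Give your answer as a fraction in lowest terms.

The sample space is all 6-subsets of the 33: C(33,6) = 1107568.
Selections with exactly 4 black: choose 4 of the 16 black and 2 of the 17 red, C(16,4)·C(17,2) = 1820·136 = 247520.
Probability = 247520/1107568 = 2210/9889.

2210/9889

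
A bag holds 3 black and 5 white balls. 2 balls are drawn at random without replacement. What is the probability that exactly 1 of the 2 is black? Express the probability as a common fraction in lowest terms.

15/28

There are C(8,2) = 28 ways to choose 2 from 8.
Selections with exactly 1 black: choose 1 of the 3 black and 1 of the 5 white, C(3,1)·C(5,1) = 3·5 = 15.
Probability = 15/28.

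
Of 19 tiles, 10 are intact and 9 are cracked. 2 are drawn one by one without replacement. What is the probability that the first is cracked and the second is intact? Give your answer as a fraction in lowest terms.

Multiply the conditional probabilities at each draw: 9/19 · 10/18 = 90/342 = 5/19.

5/19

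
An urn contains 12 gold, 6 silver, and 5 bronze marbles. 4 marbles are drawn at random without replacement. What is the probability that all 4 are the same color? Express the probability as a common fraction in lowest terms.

There are C(23,4) = 8855 ways to draw 4 marbles.
All same color: C(12,4) + C(6,4) + C(5,4) = 495 + 15 + 5 = 515.
Probability = 515/8855 = 103/1771.

103/1771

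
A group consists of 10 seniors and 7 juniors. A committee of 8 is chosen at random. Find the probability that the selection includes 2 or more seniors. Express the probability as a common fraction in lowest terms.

There are C(17,8) = 24310 ways to choose the 8.
The complement is exactly 1 seniors: C(10,1)·C(7,7) = 10.
Probability = 1 − 10/24310 = 24300/24310 = 2430/2431.

2430/2431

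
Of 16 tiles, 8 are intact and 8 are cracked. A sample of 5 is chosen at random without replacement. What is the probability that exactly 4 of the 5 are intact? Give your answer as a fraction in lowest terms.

5/39

The sample space is all 5-subsets of the 16: C(16,5) = 4368.
Selections with exactly 4 intact: choose 4 of the 8 intact and 1 of the 8 cracked, C(8,4)·C(8,1) = 70·8 = 560.
Probability = 560/4368 = 5/39.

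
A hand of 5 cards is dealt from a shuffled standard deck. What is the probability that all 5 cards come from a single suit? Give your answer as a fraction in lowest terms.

33/16660

There are C(52,5) = 2598960 possible 5-card hands.
Hands of one suit: 4 suits × C(13,5) = 4·1287 = 5148.
Probability = 5148/2598960 = 33/16660.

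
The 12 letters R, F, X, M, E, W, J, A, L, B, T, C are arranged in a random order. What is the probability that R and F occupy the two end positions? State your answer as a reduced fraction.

There are 12! = 479001600 arrangements.
Place R and F at the ends in 2 ways, arrange the remaining 10 in 10! = 3628800 ways: 2·3628800 = 7257600.
Probability = 7257600/479001600 = 1/66.

1/66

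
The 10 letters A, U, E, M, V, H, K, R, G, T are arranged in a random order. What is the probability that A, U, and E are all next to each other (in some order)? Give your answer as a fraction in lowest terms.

There are 10! = 3628800 arrangements.
Treat the three as one block: 8! placements × 3! orders within the block = 40320·6 = 241920.
Probability = 241920/3628800 = 1/15.

1/15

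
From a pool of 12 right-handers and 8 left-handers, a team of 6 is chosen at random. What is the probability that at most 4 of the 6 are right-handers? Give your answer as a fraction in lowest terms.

Total selections: C(20,6) = 38760.
Count the complement (more than 4 right-handers): C(12,5)·C(8,1) + C(12,6)·C(8,0) = 6336 + 924 = 7260.
Probability = 1 − 7260/38760 = 31500/38760 = 525/646.

525/646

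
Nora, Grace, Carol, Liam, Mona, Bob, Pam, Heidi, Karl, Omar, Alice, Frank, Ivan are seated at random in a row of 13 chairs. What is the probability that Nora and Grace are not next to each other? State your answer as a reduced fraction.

There are 13! = 6227020800 arrangements.
Arrangements with Nora and Grace adjacent: 2·12! = 958003200.
So not adjacent: 6227020800 − 958003200 = 5269017600, probability 5269017600/6227020800 = 11/13.

11/13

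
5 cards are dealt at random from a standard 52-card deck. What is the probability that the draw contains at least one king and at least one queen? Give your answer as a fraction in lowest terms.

6509/64974

There are C(52,5) = 2598960 possible draws.
By inclusion-exclusion on the complements, draws missing all kings or all queens: C(48,5) + C(48,5) − C(44,5) = 1712304 + 1712304 − 1086008 = 2338600.
So draws with at least one of each: 2598960 − 2338600 = 260360, probability 260360/2598960 = 6509/64974.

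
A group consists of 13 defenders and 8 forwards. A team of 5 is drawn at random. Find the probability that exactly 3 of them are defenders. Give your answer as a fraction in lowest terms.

There are C(21,5) = 20349 ways to choose 5 from 21.
Selections with exactly 3 defenders: choose 3 of the 13 defenders and 2 of the 8 forwards, C(13,3)·C(8,2) = 286·28 = 8008.
Probability = 8008/20349 = 1144/2907.

1144/2907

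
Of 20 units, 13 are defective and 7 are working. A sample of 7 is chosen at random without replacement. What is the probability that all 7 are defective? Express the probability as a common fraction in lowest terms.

143/6460

There are C(20,7) = 77520 possible selections.
Selections with all defective: C(13,7) = 1716.
Probability = 1716/77520 = 143/6460.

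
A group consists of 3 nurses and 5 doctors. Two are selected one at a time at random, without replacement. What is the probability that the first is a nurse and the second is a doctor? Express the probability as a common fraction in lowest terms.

Multiply the conditional probabilities at each draw: 3/8 · 5/7 = 15/56.

15/56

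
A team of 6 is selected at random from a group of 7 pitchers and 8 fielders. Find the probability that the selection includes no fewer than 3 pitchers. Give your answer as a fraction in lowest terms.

89/143

There are C(15,6) = 5005 ways to choose the 6.
Count the complement (fewer than 3 pitchers): C(7,0)·C(8,6) + C(7,1)·C(8,5) + C(7,2)·C(8,4) = 28 + 392 + 1470 = 1890.
Probability = 1 − 1890/5005 = 3115/5005 = 89/143.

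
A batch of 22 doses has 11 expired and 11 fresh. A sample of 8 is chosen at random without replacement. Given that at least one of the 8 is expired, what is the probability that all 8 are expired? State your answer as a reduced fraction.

Work in counts. Selections with at least one expired: C(22,8) − C(11,8) = 319770 − 165 = 319605.
Of those, selections where all 8 are expired: C(11,8) = 165.
Conditional probability = 165/319605 = 1/1937.

1/1937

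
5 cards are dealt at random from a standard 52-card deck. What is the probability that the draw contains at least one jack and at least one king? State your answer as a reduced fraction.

There are C(52,5) = 2598960 possible draws.
By inclusion-exclusion on the complements, draws missing all jacks or all kings: C(48,5) + C(48,5) − C(44,5) = 1712304 + 1712304 − 1086008 = 2338600.
So draws with at least one of each: 2598960 − 2338600 = 260360, probability 260360/2598960 = 6509/64974.

6509/64974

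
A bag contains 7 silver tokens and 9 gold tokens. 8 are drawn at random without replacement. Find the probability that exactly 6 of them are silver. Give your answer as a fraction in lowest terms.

14/715

The sample space is all 8-subsets of the 16: C(16,8) = 12870.
Selections with exactly 6 silver: choose 6 of the 7 silver and 2 of the 9 gold, C(7,6)·C(9,2) = 7·36 = 252.
Probability = 252/12870 = 14/715.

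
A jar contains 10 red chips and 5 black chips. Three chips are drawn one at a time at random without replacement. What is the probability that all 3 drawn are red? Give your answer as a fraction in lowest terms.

24/91

Multiply the conditional probabilities at each draw: 10/15 · 9/14 · 8/13 = 720/2730 = 24/91.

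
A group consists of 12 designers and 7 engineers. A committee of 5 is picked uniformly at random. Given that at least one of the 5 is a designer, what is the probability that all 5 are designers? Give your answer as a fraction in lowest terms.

264/3869

Work in counts. Selections with at least one designer: C(19,5) − C(7,5) = 11628 − 21 = 11607.
Of those, selections where all 5 are designers: C(12,5) = 792.
Conditional probability = 792/11607 = 264/3869.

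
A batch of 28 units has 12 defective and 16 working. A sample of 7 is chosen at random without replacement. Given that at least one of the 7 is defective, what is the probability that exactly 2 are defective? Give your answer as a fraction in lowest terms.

252/1025

Work in counts. Selections with at least one defective: C(28,7) − C(16,7) = 1184040 − 11440 = 1172600.
Of those, selections where exactly 2 are defective: C(12,2)·C(16,5) = 66·4368 = 288288.
Conditional probability = 288288/1172600 = 252/1025.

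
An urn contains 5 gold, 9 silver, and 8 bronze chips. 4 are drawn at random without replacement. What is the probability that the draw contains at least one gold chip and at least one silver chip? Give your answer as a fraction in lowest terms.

78/133

There are C(22,4) = 7315 possible draws.
By inclusion-exclusion on the complements, draws missing all gold or all silver: C(17,4) + C(13,4) − C(8,4) = 2380 + 715 − 70 = 3025.
So draws with at least one of each: 7315 − 3025 = 4290, probability 4290/7315 = 78/133.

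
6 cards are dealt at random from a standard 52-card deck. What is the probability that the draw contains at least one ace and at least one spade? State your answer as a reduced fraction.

6772177/20358520

There are C(52,6) = 20358520 possible draws.
By inclusion-exclusion on the complements, draws missing all aces or all spades: C(48,6) + C(39,6) − C(36,6) = 12271512 + 3262623 − 1947792 = 13586343.
So draws with at least one of each: 20358520 − 13586343 = 6772177, probability 6772177/20358520.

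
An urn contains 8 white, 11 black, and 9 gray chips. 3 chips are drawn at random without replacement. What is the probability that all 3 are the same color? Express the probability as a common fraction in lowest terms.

305/3276

There are C(28,3) = 3276 ways to draw 3 chips.
All same color: C(8,3) + C(11,3) + C(9,3) = 56 + 165 + 84 = 305.
Probability = 305/3276.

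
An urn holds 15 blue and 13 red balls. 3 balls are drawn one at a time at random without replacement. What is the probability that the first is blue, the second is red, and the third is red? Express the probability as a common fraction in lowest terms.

5/42

Multiply the conditional probabilities at each draw: 15/28 · 13/27 · 12/26 = 2340/19656 = 5/42.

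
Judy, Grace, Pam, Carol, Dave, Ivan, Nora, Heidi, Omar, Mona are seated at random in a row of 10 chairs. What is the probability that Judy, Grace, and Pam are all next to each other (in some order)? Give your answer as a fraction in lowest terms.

There are 10! = 3628800 arrangements.
Treat the three as one block: 8! placements × 3! orders within the block = 40320·6 = 241920.
Probability = 241920/3628800 = 1/15.

1/15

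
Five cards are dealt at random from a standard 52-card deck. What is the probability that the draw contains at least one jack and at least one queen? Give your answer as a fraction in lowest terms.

There are C(52,5) = 2598960 possible draws.
By inclusion-exclusion on the complements, draws missing all jacks or all queens: C(48,5) + C(48,5) − C(44,5) = 1712304 + 1712304 − 1086008 = 2338600.
So draws with at least one of each: 2598960 − 2338600 = 260360, probability 260360/2598960 = 6509/64974.

6509/64974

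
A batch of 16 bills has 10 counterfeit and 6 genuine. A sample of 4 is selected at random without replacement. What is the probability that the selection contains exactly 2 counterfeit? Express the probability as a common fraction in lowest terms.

135/364

Total number of selections: C(16,4) = 1820.
Selections with exactly 2 counterfeit: choose 2 of the 10 counterfeit and 2 of the 6 genuine, C(10,2)·C(6,2) = 45·15 = 675.
Probability = 675/1820 = 135/364.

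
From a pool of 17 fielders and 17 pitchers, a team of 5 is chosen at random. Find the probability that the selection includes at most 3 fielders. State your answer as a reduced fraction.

1703/2046

Total selections: C(34,5) = 278256.
Favorable selections (at most 3 fielders): C(17,0)·C(17,5) + C(17,1)·C(17,4) + C(17,2)·C(17,3) + C(17,3)·C(17,2) = 6188 + 40460 + 92480 + 92480 = 231608.
Probability = 231608/278256 = 1703/2046.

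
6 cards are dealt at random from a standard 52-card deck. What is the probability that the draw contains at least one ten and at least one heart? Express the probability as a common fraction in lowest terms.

There are C(52,6) = 20358520 possible draws.
By inclusion-exclusion on the complements, draws missing all tens or all hearts: C(48,6) + C(39,6) − C(36,6) = 12271512 + 3262623 − 1947792 = 13586343.
So draws with at least one of each: 20358520 − 13586343 = 6772177, probability 6772177/20358520.

6772177/20358520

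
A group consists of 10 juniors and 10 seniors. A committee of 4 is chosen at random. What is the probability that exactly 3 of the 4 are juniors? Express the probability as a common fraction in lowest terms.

80/323

The sample space is all 4-subsets of the 20: C(20,4) = 4845.
Selections with exactly 3 juniors: choose 3 of the 10 juniors and 1 of the 10 seniors, C(10,3)·C(10,1) = 120·10 = 1200.
Probability = 1200/4845 = 80/323.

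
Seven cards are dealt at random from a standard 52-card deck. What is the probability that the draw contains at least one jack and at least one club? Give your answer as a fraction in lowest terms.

There are C(52,7) = 133784560 possible draws.
By inclusion-exclusion on the complements, draws missing all jacks or all clubs: C(48,7) + C(39,7) − C(36,7) = 73629072 + 15380937 − 8347680 = 80662329.
So draws with at least one of each: 133784560 − 80662329 = 53122231, probability 53122231/133784560.

53122231/133784560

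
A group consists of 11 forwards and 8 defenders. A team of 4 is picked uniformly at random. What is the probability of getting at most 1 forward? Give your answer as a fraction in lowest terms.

343/1938

There are C(19,4) = 3876 ways to choose the 4.
Favorable selections (at most 1 forward): C(11,0)·C(8,4) + C(11,1)·C(8,3) = 70 + 616 = 686.
Probability = 686/3876 = 343/1938.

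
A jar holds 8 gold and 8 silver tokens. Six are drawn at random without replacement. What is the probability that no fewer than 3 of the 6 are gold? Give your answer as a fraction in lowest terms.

199/286

There are C(16,6) = 8008 ways to choose the 6.
Count the complement (fewer than 3 gold): C(8,0)·C(8,6) + C(8,1)·C(8,5) + C(8,2)·C(8,4) = 28 + 448 + 1960 = 2436.
Probability = 1 − 2436/8008 = 5572/8008 = 199/286.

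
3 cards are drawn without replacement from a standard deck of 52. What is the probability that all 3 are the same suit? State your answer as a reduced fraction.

There are C(52,3) = 22100 possible 3-card hands.
Hands of one suit: 4 suits × C(13,3) = 4·286 = 1144.
Probability = 1144/22100 = 22/425.

22/425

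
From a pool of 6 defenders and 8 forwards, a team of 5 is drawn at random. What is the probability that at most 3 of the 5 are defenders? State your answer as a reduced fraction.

134/143

Total selections: C(14,5) = 2002.
Favorable selections (at most 3 defenders): C(6,0)·C(8,5) + C(6,1)·C(8,4) + C(6,2)·C(8,3) + C(6,3)·C(8,2) = 56 + 420 + 840 + 560 = 1876.
Probability = 1876/2002 = 134/143.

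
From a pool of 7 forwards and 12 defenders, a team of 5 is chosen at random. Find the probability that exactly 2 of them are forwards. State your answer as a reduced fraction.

385/969

There are C(19,5) = 11628 ways to choose 5 from 19.
Selections with exactly 2 forwards: choose 2 of the 7 forwards and 3 of the 12 defenders, C(7,2)·C(12,3) = 21·220 = 4620.
Probability = 4620/11628 = 385/969.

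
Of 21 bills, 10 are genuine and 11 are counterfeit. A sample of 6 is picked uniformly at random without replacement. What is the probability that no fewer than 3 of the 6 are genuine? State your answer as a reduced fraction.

Total selections: C(21,6) = 54264.
Count the complement (fewer than 3 genuine): C(10,0)·C(11,6) + C(10,1)·C(11,5) + C(10,2)·C(11,4) = 462 + 4620 + 14850 = 19932.
Probability = 1 − 19932/54264 = 34332/54264 = 2861/4522.

2861/4522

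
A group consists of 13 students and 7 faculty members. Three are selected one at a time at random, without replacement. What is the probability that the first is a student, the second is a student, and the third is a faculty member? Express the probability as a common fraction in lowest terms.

Multiply the conditional probabilities at each draw: 13/20 · 12/19 · 7/18 = 1092/6840 = 91/570.

91/570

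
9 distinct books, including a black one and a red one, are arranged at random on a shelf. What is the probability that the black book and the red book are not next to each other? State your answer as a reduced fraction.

There are 9! = 362880 arrangements.
Arrangements with the black book and the red book adjacent: 2·8! = 80640.
So not adjacent: 362880 − 80640 = 282240, probability 282240/362880 = 7/9.

7/9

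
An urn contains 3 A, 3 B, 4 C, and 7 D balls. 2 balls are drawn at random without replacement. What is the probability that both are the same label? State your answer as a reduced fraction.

There are C(17,2) = 136 ways to draw 2 balls.
All same label: C(3,2) + C(3,2) + C(4,2) + C(7,2) = 3 + 3 + 6 + 21 = 33.
Probability = 33/136.

33/136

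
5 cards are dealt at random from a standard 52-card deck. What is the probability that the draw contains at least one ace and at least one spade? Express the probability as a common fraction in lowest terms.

There are C(52,5) = 2598960 possible draws.
By inclusion-exclusion on the complements, draws missing all aces or all spades: C(48,5) + C(39,5) − C(36,5) = 1712304 + 575757 − 376992 = 1911069.
So draws with at least one of each: 2598960 − 1911069 = 687891, probability 687891/2598960 = 229297/866320.

229297/866320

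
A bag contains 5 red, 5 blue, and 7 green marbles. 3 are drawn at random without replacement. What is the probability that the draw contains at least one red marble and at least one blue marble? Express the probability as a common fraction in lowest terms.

55/136

There are C(17,3) = 680 possible draws.
By inclusion-exclusion on the complements, draws missing all red or all blue: C(12,3) + C(12,3) − C(7,3) = 220 + 220 − 35 = 405.
So draws with at least one of each: 680 − 405 = 275, probability 275/680 = 55/136.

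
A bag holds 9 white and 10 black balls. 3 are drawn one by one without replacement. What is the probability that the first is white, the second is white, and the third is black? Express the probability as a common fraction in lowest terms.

40/323

Multiply the conditional probabilities at each draw: 9/19 · 8/18 · 10/17 = 720/5814 = 40/323.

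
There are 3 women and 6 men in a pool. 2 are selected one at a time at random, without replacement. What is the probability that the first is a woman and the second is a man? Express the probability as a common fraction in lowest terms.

Multiply the conditional probabilities at each draw: 3/9 · 6/8 = 18/72 = 1/4.

1/4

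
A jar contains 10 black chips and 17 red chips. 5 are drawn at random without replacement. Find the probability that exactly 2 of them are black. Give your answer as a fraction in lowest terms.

The sample space is all 5-subsets of the 27: C(27,5) = 80730.
Selections with exactly 2 black: choose 2 of the 10 black and 3 of the 17 red, C(10,2)·C(17,3) = 45·680 = 30600.
Probability = 30600/80730 = 340/897.

340/897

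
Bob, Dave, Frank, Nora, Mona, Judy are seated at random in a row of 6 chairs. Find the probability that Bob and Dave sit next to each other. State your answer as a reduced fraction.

1/3

There are 6! = 720 arrangements.
Treat Bob and Dave as a block: 5! arrangements of the blocks × 2 orders within the block = 2·120 = 240.
Probability = 240/720 = 1/3.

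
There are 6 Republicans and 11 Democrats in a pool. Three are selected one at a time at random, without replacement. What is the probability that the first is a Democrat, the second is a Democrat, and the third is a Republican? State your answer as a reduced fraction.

11/68

Multiply the conditional probabilities at each draw: 11/17 · 10/16 · 6/15 = 660/4080 = 11/68.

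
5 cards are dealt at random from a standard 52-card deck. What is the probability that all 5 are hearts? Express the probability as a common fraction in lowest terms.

33/66640

There are C(52,5) = 2598960 possible 5-card hands.
Hands that are all hearts: C(13,5) = 1287.
Probability = 1287/2598960 = 33/66640.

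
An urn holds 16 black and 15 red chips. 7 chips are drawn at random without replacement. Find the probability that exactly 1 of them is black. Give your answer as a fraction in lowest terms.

1232/40455

Total number of selections: C(31,7) = 2629575.
Selections with exactly 1 black: choose 1 of the 16 black and 6 of the 15 red, C(16,1)·C(15,6) = 16·5005 = 80080.
Probability = 80080/2629575 = 1232/40455.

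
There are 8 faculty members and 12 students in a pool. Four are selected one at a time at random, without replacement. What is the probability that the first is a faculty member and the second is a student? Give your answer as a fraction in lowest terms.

24/95

Multiply the conditional probabilities at each draw: 8/20 · 12/19 = 96/380 = 24/95.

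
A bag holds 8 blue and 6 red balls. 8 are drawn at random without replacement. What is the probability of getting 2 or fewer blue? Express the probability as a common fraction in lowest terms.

Total selections: C(14,8) = 3003.
Favorable selections (2 or fewer blue): C(8,2)·C(6,6) = 28.
Probability = 28/3003 = 4/429.

4/429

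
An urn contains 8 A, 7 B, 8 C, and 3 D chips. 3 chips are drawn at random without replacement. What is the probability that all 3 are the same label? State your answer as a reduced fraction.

There are C(26,3) = 2600 ways to draw 3 chips.
All same label: C(8,3) + C(7,3) + C(8,3) + C(3,3) = 56 + 35 + 56 + 1 = 148.
Probability = 148/2600 = 37/650.

37/650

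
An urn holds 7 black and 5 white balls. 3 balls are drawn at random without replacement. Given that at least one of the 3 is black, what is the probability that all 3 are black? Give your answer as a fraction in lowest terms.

Work in counts. Selections with at least one black: C(12,3) − C(5,3) = 220 − 10 = 210.
Of those, selections where all 3 are black: C(7,3) = 35.
Conditional probability = 35/210 = 1/6.

1/6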